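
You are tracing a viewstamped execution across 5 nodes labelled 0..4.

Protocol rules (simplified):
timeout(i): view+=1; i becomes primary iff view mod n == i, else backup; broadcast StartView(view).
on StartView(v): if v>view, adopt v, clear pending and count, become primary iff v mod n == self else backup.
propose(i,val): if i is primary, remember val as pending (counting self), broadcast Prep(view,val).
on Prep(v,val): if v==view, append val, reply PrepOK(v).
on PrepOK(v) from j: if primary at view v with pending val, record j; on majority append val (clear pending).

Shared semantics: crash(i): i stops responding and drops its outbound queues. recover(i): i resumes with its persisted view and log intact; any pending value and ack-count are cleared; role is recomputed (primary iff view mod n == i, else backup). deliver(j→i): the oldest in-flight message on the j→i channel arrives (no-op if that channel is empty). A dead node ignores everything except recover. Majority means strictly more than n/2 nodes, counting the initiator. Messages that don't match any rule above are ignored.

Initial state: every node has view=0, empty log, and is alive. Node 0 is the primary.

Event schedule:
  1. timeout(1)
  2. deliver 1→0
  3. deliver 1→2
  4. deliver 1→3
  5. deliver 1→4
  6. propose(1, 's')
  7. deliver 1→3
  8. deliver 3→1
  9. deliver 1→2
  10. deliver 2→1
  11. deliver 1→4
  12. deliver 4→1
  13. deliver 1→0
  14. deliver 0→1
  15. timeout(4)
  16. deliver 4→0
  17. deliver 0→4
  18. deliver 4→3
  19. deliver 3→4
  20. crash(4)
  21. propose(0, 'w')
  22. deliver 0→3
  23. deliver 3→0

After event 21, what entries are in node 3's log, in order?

1. timeout(1):  <1:prim v1 ->
2. deliver 1→0:  <0:back v1 ->
3. deliver 1→2:  <2:back v1 ->
4. deliver 1→3:  <3:back v1 ->
5. deliver 1→4:  <4:back v1 ->
6. propose(1,'s'):  nop
7. deliver 1→3:  <3:back v1 s>
8. deliver 3→1:  nop
9. deliver 1→2:  <2:back v1 s>
10. deliver 2→1:  <1:prim v1 s>
11. deliver 1→4:  <4:back v1 s>
12. deliver 4→1:  nop
13. deliver 1→0:  <0:back v1 s>
14. deliver 0→1:  nop
15. timeout(4):  <4:back v2 s>
16. deliver 4→0:  <0:back v2 s>
17. deliver 0→4:  nop
18. deliver 4→3:  <3:back v2 s>
19. deliver 3→4:  nop
20. crash(4):  <4:✗back v2 s>
21. propose(0,'w'):  nop

s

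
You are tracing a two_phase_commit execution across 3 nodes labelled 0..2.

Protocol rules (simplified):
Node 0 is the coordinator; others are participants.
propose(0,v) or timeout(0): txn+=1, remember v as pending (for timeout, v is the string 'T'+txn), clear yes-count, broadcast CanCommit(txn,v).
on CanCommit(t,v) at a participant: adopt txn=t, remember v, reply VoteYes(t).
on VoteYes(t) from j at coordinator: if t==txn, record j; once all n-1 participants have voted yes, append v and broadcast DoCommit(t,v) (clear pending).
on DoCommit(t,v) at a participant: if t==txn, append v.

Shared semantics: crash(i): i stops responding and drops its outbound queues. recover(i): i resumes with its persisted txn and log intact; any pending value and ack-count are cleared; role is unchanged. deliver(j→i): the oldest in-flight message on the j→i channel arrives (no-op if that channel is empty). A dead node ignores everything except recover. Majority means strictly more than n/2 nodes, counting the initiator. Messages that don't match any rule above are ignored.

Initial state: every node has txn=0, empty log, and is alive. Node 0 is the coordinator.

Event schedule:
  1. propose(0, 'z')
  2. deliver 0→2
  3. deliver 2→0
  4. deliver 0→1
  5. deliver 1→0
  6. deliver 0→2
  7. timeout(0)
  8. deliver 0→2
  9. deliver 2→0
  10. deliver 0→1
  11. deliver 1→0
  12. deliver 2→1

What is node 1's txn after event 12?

1

after 1 — propose(0,'z'): n0:coor/t1/[-]
after 2 — deliver 0→2: n2:part/t1/[-]
after 3 — deliver 2→0: ·
after 4 — deliver 0→1: n1:part/t1/[-]
after 5 — deliver 1→0: n0:coor/t1/[z]
after 6 — deliver 0→2: n2:part/t1/[z]
after 7 — timeout(0): n0:coor/t2/[z]
after 8 — deliver 0→2: n2:part/t2/[z]
after 9 — deliver 2→0: ·
after 10 — deliver 0→1: n1:part/t1/[z]
after 11 — deliver 1→0: ·
after 12 — deliver 2→1: ·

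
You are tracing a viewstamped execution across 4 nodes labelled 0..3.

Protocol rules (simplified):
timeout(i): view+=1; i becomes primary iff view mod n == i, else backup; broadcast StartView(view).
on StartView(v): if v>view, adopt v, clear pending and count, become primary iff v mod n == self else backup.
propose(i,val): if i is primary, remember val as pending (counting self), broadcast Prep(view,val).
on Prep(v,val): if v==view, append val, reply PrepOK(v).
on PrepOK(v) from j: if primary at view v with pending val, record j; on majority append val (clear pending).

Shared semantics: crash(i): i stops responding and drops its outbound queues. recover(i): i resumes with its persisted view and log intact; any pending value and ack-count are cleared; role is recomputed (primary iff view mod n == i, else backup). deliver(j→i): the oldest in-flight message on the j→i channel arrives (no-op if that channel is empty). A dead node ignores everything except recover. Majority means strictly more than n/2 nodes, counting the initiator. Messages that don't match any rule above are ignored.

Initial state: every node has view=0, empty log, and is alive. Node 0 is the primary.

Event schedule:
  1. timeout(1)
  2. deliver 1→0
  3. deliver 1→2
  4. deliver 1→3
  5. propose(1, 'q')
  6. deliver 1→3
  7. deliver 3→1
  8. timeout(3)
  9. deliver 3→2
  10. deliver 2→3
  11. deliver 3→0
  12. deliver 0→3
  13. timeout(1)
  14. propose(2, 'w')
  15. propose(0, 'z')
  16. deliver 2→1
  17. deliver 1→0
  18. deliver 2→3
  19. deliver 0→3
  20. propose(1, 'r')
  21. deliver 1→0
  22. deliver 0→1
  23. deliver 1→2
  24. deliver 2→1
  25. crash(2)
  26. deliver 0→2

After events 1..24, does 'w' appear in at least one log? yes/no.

yes

[1] timeout(1) → N1(prim v1 [-])
[2] deliver 1→0 → N0(back v1 [-])
[3] deliver 1→2 → N2(back v1 [-])
[4] deliver 1→3 → N3(back v1 [-])
[5] propose(1,'q') → ∅
[6] deliver 1→3 → N3(back v1 [q])
[7] deliver 3→1 → ∅
[8] timeout(3) → N3(back v2 [q])
[9] deliver 3→2 → N2(prim v2 [-])
[10] deliver 2→3 → ∅
[11] deliver 3→0 → N0(back v2 [-])
[12] deliver 0→3 → ∅
[13] timeout(1) → N1(back v2 [-])
[14] propose(2,'w') → ∅
[15] propose(0,'z') → ∅
[16] deliver 2→1 → N1(back v2 [w])
[17] deliver 1→0 → ∅
[18] deliver 2→3 → N3(back v2 [q,w])
[19] deliver 0→3 → ∅
[20] propose(1,'r') → ∅
[21] deliver 1→0 → ∅
[22] deliver 0→1 → ∅
[23] deliver 1→2 → ∅
[24] deliver 2→1 → ∅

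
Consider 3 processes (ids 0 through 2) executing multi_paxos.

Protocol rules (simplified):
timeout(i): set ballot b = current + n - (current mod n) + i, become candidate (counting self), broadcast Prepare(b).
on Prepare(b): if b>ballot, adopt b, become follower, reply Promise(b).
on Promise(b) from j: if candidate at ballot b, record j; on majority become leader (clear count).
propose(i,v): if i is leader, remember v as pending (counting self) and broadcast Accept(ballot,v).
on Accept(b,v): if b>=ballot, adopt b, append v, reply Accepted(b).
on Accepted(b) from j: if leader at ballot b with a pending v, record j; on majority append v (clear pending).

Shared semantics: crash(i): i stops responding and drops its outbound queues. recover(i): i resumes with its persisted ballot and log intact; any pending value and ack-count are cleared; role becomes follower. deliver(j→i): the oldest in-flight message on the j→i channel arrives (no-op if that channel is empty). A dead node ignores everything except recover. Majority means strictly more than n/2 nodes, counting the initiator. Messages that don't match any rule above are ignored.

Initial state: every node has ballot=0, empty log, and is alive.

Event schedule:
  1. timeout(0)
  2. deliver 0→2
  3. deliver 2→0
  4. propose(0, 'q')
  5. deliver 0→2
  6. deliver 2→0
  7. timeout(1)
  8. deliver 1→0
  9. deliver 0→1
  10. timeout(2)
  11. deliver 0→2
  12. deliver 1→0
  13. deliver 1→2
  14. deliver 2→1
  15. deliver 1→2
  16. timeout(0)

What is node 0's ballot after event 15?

4

1. timeout(0):  <0:cand b3 ->
2. deliver 0→2:  <2:foll b3 ->
3. deliver 2→0:  <0:lead b3 ->
4. propose(0,'q'):  nop
5. deliver 0→2:  <2:foll b3 q>
6. deliver 2→0:  <0:lead b3 q>
7. timeout(1):  <1:cand b4 ->
8. deliver 1→0:  <0:foll b4 q>
9. deliver 0→1:  nop
10. timeout(2):  <2:cand b8 q>
11. deliver 0→2:  nop
12. deliver 1→0:  nop
13. deliver 1→2:  nop
14. deliver 2→1:  <1:foll b8 ->
15. deliver 1→2:  <2:lead b8 q>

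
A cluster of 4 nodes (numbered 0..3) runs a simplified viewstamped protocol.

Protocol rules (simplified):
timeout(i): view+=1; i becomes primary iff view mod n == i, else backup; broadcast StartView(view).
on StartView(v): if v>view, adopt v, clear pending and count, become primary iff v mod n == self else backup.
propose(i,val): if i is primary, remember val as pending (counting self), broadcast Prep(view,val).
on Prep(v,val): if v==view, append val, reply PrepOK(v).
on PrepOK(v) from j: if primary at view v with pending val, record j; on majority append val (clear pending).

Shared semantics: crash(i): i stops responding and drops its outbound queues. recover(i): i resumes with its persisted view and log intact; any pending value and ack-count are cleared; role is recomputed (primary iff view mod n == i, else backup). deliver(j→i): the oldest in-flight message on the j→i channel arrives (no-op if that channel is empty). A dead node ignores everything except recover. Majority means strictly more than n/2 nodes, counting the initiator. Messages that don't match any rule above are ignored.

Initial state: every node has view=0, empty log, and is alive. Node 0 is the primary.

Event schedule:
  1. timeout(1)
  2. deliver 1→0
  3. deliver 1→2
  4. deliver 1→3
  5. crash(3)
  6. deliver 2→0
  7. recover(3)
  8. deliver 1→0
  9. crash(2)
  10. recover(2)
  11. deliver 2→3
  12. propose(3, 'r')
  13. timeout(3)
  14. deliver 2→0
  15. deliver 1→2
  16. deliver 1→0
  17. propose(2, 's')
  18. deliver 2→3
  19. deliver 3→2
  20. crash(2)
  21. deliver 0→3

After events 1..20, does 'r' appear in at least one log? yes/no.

e1 timeout(1): 1[prim,v=1,-]
e2 deliver 1→0: 0[back,v=1,-]
e3 deliver 1→2: 2[back,v=1,-]
e4 deliver 1→3: 3[back,v=1,-]
e5 crash(3): 3[✗back,v=1,-]
e6 deliver 2→0: ·
e7 recover(3): 3[back,v=1,-]
e8 deliver 1→0: ·
e9 crash(2): 2[✗back,v=1,-]
e10 recover(2): 2[back,v=1,-]
e11 deliver 2→3: ·
e12 propose(3,'r'): ·
e13 timeout(3): 3[back,v=2,-]
e14 deliver 2→0: ·
e15 deliver 1→2: ·
e16 deliver 1→0: ·
e17 propose(2,'s'): ·
e18 deliver 2→3: ·
e19 deliver 3→2: 2[prim,v=2,-]
e20 crash(2): 2[✗prim,v=2,-]

no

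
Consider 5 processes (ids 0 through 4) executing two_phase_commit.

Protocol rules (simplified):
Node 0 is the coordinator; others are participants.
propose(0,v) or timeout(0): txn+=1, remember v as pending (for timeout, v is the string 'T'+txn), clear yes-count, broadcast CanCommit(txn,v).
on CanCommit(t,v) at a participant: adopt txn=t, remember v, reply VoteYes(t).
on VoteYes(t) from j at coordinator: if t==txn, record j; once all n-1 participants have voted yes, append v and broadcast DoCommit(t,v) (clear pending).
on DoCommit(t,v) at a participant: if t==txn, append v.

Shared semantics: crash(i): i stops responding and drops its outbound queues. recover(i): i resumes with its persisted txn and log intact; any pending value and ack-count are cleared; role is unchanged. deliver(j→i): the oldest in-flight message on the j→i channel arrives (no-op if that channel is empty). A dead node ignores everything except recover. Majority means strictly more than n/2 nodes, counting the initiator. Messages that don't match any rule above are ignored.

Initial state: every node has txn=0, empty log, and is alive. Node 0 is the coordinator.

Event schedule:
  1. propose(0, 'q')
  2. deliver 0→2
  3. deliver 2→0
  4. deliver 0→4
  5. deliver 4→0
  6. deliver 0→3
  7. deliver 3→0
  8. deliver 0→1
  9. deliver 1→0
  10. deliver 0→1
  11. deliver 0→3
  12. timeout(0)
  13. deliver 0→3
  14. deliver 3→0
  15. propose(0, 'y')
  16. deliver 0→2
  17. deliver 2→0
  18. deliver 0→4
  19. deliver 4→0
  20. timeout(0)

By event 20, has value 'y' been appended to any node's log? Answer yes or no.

1. propose(0,'q'):  <0:coor t1 ->
2. deliver 0→2:  <2:part t1 ->
3. deliver 2→0:  nop
4. deliver 0→4:  <4:part t1 ->
5. deliver 4→0:  nop
6. deliver 0→3:  <3:part t1 ->
7. deliver 3→0:  nop
8. deliver 0→1:  <1:part t1 ->
9. deliver 1→0:  <0:coor t1 q>
10. deliver 0→1:  <1:part t1 q>
11. deliver 0→3:  <3:part t1 q>
12. timeout(0):  <0:coor t2 q>
13. deliver 0→3:  <3:part t2 q>
14. deliver 3→0:  nop
15. propose(0,'y'):  <0:coor t3 q>
16. deliver 0→2:  <2:part t1 q>
17. deliver 2→0:  nop
18. deliver 0→4:  <4:part t1 q>
19. deliver 4→0:  nop
20. timeout(0):  <0:coor t4 q>

no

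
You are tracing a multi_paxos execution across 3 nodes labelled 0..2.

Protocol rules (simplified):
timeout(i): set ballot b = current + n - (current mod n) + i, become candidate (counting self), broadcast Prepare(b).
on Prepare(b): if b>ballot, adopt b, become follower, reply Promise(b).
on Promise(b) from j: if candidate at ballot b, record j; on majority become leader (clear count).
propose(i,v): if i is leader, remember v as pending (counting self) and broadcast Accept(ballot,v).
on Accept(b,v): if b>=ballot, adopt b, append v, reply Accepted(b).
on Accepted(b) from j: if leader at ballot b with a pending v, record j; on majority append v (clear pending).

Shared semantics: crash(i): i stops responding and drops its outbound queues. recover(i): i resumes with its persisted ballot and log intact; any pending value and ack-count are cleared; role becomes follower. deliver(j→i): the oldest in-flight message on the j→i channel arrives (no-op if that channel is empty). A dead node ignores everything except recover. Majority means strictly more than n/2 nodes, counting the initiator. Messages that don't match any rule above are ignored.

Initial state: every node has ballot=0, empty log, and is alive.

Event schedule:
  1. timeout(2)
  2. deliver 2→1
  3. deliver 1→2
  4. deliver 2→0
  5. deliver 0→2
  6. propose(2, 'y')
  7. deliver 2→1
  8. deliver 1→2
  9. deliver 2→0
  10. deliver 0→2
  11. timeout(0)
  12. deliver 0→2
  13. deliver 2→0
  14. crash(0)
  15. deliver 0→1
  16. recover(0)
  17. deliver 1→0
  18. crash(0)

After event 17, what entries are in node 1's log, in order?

y

1. timeout(2):  <2:cand b5 ->
2. deliver 2→1:  <1:foll b5 ->
3. deliver 1→2:  <2:lead b5 ->
4. deliver 2→0:  <0:foll b5 ->
5. deliver 0→2:  nop
6. propose(2,'y'):  nop
7. deliver 2→1:  <1:foll b5 y>
8. deliver 1→2:  <2:lead b5 y>
9. deliver 2→0:  <0:foll b5 y>
10. deliver 0→2:  nop
11. timeout(0):  <0:cand b6 y>
12. deliver 0→2:  <2:foll b6 y>
13. deliver 2→0:  <0:lead b6 y>
14. crash(0):  <0:✗lead b6 y>
15. deliver 0→1:  nop
16. recover(0):  <0:foll b6 y>
17. deliver 1→0:  nop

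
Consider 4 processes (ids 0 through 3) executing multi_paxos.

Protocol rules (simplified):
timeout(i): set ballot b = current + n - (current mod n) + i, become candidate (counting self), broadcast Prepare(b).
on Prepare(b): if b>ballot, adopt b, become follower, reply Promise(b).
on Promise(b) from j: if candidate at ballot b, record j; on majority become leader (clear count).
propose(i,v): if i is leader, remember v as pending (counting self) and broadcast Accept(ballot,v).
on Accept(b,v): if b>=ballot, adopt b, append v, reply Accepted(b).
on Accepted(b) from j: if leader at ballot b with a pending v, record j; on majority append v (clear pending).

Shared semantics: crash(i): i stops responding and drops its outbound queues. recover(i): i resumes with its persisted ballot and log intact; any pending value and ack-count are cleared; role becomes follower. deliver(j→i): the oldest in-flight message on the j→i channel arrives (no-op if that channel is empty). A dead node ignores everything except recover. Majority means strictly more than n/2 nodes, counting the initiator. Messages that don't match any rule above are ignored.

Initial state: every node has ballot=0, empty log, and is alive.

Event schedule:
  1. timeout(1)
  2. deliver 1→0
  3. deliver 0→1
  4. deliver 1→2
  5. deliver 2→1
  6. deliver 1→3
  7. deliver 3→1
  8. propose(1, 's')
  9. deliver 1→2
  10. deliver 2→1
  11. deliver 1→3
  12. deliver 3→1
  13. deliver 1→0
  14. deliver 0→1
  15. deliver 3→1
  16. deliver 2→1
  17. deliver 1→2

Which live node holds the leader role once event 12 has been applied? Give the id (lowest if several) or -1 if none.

[1] timeout(1) → N1(cand b5 [-])
[2] deliver 1→0 → N0(foll b5 [-])
[3] deliver 0→1 → ∅
[4] deliver 1→2 → N2(foll b5 [-])
[5] deliver 2→1 → N1(lead b5 [-])
[6] deliver 1→3 → N3(foll b5 [-])
[7] deliver 3→1 → ∅
[8] propose(1,'s') → ∅
[9] deliver 1→2 → N2(foll b5 [s])
[10] deliver 2→1 → ∅
[11] deliver 1→3 → N3(foll b5 [s])
[12] deliver 3→1 → N1(lead b5 [s])

1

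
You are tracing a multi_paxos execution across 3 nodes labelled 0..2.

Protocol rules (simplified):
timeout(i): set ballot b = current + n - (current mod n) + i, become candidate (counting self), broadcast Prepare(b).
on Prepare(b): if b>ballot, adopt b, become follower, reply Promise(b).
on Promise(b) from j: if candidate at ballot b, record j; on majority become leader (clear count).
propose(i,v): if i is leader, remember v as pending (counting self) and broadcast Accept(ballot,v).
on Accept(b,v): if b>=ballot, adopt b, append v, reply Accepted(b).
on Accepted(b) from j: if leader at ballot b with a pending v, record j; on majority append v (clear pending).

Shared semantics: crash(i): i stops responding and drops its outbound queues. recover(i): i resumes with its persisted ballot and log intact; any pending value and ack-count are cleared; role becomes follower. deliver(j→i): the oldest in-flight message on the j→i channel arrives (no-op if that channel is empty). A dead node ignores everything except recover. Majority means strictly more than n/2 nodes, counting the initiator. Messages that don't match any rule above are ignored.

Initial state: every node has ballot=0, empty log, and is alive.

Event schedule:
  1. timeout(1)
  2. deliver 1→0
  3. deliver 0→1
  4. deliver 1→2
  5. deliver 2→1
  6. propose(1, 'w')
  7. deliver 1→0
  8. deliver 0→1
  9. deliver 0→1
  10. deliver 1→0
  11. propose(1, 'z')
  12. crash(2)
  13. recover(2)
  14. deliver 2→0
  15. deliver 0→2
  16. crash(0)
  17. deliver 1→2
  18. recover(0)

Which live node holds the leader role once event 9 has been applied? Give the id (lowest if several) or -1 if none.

1. timeout(1):  <1:cand b4 ->
2. deliver 1→0:  <0:foll b4 ->
3. deliver 0→1:  <1:lead b4 ->
4. deliver 1→2:  <2:foll b4 ->
5. deliver 2→1:  nop
6. propose(1,'w'):  nop
7. deliver 1→0:  <0:foll b4 w>
8. deliver 0→1:  <1:lead b4 w>
9. deliver 0→1:  nop

1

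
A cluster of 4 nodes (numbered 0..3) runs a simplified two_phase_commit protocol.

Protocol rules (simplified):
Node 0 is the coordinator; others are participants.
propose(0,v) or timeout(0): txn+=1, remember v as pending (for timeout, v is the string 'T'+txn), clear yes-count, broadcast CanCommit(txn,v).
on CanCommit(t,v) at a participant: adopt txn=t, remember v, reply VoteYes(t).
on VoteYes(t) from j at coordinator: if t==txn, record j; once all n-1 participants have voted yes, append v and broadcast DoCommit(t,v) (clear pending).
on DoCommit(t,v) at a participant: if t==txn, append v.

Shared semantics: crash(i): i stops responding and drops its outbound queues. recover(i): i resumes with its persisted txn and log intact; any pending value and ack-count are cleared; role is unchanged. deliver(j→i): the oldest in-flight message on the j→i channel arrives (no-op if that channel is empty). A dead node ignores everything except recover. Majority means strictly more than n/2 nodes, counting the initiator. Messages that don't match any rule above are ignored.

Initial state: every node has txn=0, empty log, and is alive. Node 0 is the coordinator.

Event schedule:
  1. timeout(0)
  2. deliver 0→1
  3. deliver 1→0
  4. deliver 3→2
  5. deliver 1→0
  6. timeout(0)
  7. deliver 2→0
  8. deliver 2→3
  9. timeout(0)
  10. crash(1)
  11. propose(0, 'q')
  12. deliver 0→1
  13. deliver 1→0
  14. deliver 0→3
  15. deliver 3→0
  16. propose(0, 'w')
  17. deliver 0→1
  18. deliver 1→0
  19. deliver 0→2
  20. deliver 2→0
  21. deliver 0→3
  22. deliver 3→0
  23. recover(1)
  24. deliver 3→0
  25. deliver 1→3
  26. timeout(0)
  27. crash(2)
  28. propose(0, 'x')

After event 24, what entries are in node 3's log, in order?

[1] timeout(0) → N0(coor t1 [-])
[2] deliver 0→1 → N1(part t1 [-])
[3] deliver 1→0 → ∅
[4] deliver 3→2 → ∅
[5] deliver 1→0 → ∅
[6] timeout(0) → N0(coor t2 [-])
[7] deliver 2→0 → ∅
[8] deliver 2→3 → ∅
[9] timeout(0) → N0(coor t3 [-])
[10] crash(1) → N1(✗part t1 [-])
[11] propose(0,'q') → N0(coor t4 [-])
[12] deliver 0→1 → ∅
[13] deliver 1→0 → ∅
[14] deliver 0→3 → N3(part t1 [-])
[15] deliver 3→0 → ∅
[16] propose(0,'w') → N0(coor t5 [-])
[17] deliver 0→1 → ∅
[18] deliver 1→0 → ∅
[19] deliver 0→2 → N2(part t1 [-])
[20] deliver 2→0 → ∅
[21] deliver 0→3 → N3(part t2 [-])
[22] deliver 3→0 → ∅
[23] recover(1) → N1(part t1 [-])
[24] deliver 3→0 → ∅

empty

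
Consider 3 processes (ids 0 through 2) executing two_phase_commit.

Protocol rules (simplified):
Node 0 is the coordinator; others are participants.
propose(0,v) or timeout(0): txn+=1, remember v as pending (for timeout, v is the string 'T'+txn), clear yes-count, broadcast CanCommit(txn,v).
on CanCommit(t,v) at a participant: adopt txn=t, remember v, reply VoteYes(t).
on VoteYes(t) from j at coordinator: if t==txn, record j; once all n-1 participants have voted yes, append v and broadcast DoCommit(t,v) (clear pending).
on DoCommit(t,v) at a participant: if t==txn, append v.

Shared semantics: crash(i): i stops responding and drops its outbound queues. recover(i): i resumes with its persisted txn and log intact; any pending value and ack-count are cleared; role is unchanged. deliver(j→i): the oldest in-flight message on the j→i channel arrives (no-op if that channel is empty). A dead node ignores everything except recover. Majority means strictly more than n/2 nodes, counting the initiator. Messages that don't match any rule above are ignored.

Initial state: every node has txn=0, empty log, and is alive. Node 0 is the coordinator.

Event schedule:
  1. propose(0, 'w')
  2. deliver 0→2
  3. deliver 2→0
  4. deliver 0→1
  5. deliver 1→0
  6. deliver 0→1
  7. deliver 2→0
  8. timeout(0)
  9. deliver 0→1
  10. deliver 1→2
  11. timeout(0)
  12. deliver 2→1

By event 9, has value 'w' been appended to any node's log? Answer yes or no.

yes

step 1 propose(0,'w'): 0={coor,t=1,log=-}
step 2 deliver 0→2: 2={part,t=1,log=-}
step 3 deliver 2→0: —
step 4 deliver 0→1: 1={part,t=1,log=-}
step 5 deliver 1→0: 0={coor,t=1,log=w}
step 6 deliver 0→1: 1={part,t=1,log=w}
step 7 deliver 2→0: —
step 8 timeout(0): 0={coor,t=2,log=w}
step 9 deliver 0→1: 1={part,t=2,log=w}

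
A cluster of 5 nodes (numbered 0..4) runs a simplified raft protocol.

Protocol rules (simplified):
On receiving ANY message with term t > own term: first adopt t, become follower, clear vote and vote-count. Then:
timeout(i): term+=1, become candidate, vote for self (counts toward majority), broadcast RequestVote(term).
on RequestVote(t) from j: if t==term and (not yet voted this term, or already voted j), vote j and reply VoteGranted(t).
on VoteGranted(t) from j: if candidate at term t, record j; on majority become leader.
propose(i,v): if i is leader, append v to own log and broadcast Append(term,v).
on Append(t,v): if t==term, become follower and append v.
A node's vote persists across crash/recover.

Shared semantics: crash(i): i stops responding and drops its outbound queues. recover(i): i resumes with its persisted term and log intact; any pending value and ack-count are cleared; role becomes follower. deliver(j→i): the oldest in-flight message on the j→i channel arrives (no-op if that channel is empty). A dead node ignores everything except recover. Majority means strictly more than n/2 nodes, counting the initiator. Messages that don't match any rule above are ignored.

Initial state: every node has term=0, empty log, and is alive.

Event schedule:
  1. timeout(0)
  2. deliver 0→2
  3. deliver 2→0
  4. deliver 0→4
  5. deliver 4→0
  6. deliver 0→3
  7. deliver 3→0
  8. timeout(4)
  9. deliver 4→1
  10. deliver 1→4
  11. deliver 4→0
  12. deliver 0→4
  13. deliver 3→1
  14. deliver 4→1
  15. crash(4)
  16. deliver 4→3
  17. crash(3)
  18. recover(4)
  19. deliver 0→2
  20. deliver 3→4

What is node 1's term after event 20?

2

1. timeout(0):  <0:cand t1 ->
2. deliver 0→2:  <2:foll t1 ->
3. deliver 2→0:  nop
4. deliver 0→4:  <4:foll t1 ->
5. deliver 4→0:  <0:lead t1 ->
6. deliver 0→3:  <3:foll t1 ->
7. deliver 3→0:  nop
8. timeout(4):  <4:cand t2 ->
9. deliver 4→1:  <1:foll t2 ->
10. deliver 1→4:  nop
11. deliver 4→0:  <0:foll t2 ->
12. deliver 0→4:  <4:lead t2 ->
13. deliver 3→1:  nop
14. deliver 4→1:  nop
15. crash(4):  <4:✗lead t2 ->
16. deliver 4→3:  nop
17. crash(3):  <3:✗foll t1 ->
18. recover(4):  <4:foll t2 ->
19. deliver 0→2:  nop
20. deliver 3→4:  nop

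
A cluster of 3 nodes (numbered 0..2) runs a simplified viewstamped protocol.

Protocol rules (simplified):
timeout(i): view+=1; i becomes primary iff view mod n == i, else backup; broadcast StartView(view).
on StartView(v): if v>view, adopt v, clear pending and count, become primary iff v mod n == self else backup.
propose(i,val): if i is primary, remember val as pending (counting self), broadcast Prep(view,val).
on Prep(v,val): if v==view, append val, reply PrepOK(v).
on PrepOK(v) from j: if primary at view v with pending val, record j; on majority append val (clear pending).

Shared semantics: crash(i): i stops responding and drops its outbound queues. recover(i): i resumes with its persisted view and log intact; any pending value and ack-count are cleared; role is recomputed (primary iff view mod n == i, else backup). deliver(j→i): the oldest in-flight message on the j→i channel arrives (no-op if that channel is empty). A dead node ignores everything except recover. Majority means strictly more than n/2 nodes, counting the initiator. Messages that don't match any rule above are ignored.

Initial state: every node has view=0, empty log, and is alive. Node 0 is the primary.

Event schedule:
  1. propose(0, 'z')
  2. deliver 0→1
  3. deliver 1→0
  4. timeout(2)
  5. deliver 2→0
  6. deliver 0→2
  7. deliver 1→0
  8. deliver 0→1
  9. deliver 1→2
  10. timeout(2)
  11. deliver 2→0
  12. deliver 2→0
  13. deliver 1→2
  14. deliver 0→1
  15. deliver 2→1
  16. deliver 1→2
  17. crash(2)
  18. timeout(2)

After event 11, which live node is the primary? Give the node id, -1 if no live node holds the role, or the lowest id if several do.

2

after 1 — propose(0,'z'): ·
after 2 — deliver 0→1: n1:back/v0/[z]
after 3 — deliver 1→0: n0:prim/v0/[z]
after 4 — timeout(2): n2:back/v1/[-]
after 5 — deliver 2→0: n0:back/v1/[z]
after 6 — deliver 0→2: ·
after 7 — deliver 1→0: ·
after 8 — deliver 0→1: ·
after 9 — deliver 1→2: ·
after 10 — timeout(2): n2:prim/v2/[-]
after 11 — deliver 2→0: n0:back/v2/[z]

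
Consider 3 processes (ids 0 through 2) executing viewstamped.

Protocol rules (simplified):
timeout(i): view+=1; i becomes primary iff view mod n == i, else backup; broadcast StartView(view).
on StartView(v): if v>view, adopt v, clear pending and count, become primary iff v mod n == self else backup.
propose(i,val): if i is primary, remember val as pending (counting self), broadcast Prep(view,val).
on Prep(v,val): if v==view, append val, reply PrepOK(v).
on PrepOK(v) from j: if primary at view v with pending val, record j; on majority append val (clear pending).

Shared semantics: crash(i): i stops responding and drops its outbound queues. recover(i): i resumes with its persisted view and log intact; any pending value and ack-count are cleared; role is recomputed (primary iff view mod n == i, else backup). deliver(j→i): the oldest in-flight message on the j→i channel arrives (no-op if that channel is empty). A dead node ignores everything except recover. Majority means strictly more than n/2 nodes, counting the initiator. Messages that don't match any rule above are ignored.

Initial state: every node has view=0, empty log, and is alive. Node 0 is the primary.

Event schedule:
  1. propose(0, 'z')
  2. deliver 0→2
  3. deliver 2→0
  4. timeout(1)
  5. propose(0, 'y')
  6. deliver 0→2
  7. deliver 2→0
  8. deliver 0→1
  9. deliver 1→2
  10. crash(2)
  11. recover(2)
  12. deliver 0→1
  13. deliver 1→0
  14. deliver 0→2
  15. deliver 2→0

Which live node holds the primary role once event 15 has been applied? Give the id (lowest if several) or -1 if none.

[1] propose(0,'z') → ∅
[2] deliver 0→2 → N2(back v0 [z])
[3] deliver 2→0 → N0(prim v0 [z])
[4] timeout(1) → N1(prim v1 [-])
[5] propose(0,'y') → ∅
[6] deliver 0→2 → N2(back v0 [z,y])
[7] deliver 2→0 → N0(prim v0 [z,y])
[8] deliver 0→1 → ∅
[9] deliver 1→2 → N2(back v1 [z,y])
[10] crash(2) → N2(✗back v1 [z,y])
[11] recover(2) → N2(back v1 [z,y])
[12] deliver 0→1 → ∅
[13] deliver 1→0 → N0(back v1 [z,y])
[14] deliver 0→2 → ∅
[15] deliver 2→0 → ∅

1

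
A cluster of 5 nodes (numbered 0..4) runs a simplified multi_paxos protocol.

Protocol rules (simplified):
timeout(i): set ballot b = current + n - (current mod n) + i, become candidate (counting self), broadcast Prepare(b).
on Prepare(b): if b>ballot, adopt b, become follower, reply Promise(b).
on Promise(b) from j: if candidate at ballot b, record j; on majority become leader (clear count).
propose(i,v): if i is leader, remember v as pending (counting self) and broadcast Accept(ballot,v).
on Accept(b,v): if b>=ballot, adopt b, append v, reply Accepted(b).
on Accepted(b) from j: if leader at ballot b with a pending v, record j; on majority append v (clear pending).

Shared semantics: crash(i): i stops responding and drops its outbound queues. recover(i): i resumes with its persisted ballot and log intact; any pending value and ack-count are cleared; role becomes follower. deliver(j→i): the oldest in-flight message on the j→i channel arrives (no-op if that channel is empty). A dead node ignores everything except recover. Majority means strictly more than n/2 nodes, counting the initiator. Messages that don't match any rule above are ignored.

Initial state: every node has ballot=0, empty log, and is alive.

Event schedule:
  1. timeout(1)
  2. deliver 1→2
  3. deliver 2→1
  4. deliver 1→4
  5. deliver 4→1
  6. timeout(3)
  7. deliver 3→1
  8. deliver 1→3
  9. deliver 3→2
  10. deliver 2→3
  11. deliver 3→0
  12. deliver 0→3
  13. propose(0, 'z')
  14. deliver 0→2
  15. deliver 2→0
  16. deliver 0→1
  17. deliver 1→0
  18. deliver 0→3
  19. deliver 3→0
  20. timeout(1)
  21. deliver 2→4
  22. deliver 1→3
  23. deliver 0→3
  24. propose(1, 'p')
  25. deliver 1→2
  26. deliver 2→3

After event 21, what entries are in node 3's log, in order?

empty

[1] timeout(1) → N1(cand b6 [-])
[2] deliver 1→2 → N2(foll b6 [-])
[3] deliver 2→1 → ∅
[4] deliver 1→4 → N4(foll b6 [-])
[5] deliver 4→1 → N1(lead b6 [-])
[6] timeout(3) → N3(cand b8 [-])
[7] deliver 3→1 → N1(foll b8 [-])
[8] deliver 1→3 → ∅
[9] deliver 3→2 → N2(foll b8 [-])
[10] deliver 2→3 → ∅
[11] deliver 3→0 → N0(foll b8 [-])
[12] deliver 0→3 → N3(lead b8 [-])
[13] propose(0,'z') → ∅
[14] deliver 0→2 → ∅
[15] deliver 2→0 → ∅
[16] deliver 0→1 → ∅
[17] deliver 1→0 → ∅
[18] deliver 0→3 → ∅
[19] deliver 3→0 → ∅
[20] timeout(1) → N1(cand b11 [-])
[21] deliver 2→4 → ∅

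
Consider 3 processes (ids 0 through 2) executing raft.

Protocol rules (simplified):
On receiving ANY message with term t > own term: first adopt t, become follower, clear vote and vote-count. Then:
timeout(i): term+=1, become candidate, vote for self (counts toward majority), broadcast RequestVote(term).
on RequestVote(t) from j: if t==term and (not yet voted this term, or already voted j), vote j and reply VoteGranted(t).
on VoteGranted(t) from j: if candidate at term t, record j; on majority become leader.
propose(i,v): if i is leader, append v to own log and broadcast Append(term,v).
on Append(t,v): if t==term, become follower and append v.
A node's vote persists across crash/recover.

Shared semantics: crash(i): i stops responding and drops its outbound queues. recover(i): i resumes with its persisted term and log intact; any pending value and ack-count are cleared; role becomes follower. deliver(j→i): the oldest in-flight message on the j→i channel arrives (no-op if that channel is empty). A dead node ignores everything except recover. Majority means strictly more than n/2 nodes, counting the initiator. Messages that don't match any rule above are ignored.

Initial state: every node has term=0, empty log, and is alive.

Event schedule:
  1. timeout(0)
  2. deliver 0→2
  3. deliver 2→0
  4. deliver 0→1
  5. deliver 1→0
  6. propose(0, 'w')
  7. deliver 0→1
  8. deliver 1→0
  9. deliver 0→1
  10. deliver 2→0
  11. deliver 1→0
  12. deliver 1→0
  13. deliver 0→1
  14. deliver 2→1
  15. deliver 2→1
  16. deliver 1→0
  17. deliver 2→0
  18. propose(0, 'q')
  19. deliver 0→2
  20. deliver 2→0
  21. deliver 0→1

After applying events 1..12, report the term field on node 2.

[1] timeout(0) → N0(cand t1 [-])
[2] deliver 0→2 → N2(foll t1 [-])
[3] deliver 2→0 → N0(lead t1 [-])
[4] deliver 0→1 → N1(foll t1 [-])
[5] deliver 1→0 → ∅
[6] propose(0,'w') → N0(lead t1 [w])
[7] deliver 0→1 → N1(foll t1 [w])
[8] deliver 1→0 → ∅
[9] deliver 0→1 → ∅
[10] deliver 2→0 → ∅
[11] deliver 1→0 → ∅
[12] deliver 1→0 → ∅

1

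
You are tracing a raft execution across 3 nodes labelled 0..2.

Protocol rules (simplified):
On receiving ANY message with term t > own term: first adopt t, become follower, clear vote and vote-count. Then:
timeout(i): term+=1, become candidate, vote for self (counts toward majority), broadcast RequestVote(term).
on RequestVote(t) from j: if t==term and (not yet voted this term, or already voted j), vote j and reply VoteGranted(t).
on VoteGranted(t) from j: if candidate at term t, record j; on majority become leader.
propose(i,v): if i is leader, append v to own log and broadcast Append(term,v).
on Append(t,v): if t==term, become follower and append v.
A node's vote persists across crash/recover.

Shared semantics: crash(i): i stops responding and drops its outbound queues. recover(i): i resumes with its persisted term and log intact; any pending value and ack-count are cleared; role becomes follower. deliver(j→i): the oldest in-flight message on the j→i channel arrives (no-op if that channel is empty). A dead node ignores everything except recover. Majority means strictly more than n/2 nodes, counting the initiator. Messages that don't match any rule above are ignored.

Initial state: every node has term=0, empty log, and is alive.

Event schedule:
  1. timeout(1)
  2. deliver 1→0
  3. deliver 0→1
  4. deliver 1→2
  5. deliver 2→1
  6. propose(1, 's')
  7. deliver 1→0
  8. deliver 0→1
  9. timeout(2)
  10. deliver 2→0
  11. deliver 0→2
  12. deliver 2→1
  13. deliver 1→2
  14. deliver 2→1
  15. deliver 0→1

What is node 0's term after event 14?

2

1. timeout(1):  <1:cand t1 ->
2. deliver 1→0:  <0:foll t1 ->
3. deliver 0→1:  <1:lead t1 ->
4. deliver 1→2:  <2:foll t1 ->
5. deliver 2→1:  nop
6. propose(1,'s'):  <1:lead t1 s>
7. deliver 1→0:  <0:foll t1 s>
8. deliver 0→1:  nop
9. timeout(2):  <2:cand t2 ->
10. deliver 2→0:  <0:foll t2 s>
11. deliver 0→2:  <2:lead t2 ->
12. deliver 2→1:  <1:foll t2 s>
13. deliver 1→2:  nop
14. deliver 2→1:  nop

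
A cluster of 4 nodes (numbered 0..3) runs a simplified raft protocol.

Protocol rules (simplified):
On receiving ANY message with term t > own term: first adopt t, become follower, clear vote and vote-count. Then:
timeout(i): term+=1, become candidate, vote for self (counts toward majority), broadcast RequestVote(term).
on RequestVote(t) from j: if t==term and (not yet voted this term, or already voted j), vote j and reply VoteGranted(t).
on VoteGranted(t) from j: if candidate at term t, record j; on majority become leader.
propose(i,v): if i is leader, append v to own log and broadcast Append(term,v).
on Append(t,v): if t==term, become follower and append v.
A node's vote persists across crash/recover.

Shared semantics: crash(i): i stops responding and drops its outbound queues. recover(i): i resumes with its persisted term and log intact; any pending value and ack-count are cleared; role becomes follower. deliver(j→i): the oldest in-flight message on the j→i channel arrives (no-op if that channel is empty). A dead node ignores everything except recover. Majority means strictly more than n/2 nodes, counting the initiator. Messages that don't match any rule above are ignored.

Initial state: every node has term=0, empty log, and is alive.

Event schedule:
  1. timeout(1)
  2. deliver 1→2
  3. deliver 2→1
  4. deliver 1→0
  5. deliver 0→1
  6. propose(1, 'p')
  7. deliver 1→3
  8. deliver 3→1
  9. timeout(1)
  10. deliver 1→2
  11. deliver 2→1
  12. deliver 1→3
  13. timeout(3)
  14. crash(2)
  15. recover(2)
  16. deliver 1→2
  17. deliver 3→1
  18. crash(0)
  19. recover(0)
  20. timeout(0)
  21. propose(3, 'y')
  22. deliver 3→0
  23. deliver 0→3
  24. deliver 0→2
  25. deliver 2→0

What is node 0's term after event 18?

[1] timeout(1) → N1(cand t1 [-])
[2] deliver 1→2 → N2(foll t1 [-])
[3] deliver 2→1 → ∅
[4] deliver 1→0 → N0(foll t1 [-])
[5] deliver 0→1 → N1(lead t1 [-])
[6] propose(1,'p') → N1(lead t1 [p])
[7] deliver 1→3 → N3(foll t1 [-])
[8] deliver 3→1 → ∅
[9] timeout(1) → N1(cand t2 [p])
[10] deliver 1→2 → N2(foll t1 [p])
[11] deliver 2→1 → ∅
[12] deliver 1→3 → N3(foll t1 [p])
[13] timeout(3) → N3(cand t2 [p])
[14] crash(2) → N2(✗foll t1 [p])
[15] recover(2) → N2(foll t1 [p])
[16] deliver 1→2 → N2(foll t2 [p])
[17] deliver 3→1 → ∅
[18] crash(0) → N0(✗foll t1 [-])

1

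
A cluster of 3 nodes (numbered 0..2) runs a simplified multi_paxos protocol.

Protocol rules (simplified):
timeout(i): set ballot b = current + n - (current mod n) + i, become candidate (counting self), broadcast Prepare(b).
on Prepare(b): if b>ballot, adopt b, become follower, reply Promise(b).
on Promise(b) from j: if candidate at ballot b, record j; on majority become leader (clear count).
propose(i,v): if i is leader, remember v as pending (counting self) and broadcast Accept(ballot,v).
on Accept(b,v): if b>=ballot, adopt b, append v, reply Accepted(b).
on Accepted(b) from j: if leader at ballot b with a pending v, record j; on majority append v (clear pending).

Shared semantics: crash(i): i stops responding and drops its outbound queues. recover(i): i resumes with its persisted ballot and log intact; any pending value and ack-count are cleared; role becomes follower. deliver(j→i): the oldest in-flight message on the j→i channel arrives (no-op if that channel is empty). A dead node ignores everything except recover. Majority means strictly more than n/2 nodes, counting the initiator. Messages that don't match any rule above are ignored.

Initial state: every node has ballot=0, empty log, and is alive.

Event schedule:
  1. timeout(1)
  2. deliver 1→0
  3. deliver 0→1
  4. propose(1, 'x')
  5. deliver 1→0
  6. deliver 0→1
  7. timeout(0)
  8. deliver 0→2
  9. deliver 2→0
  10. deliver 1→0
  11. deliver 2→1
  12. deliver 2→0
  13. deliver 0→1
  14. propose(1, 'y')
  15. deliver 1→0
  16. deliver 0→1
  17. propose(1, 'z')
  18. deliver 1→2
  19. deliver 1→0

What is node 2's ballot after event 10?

6

step 1 timeout(1): 1={cand,b=4,log=-}
step 2 deliver 1→0: 0={foll,b=4,log=-}
step 3 deliver 0→1: 1={lead,b=4,log=-}
step 4 propose(1,'x'): —
step 5 deliver 1→0: 0={foll,b=4,log=x}
step 6 deliver 0→1: 1={lead,b=4,log=x}
step 7 timeout(0): 0={cand,b=6,log=x}
step 8 deliver 0→2: 2={foll,b=6,log=-}
step 9 deliver 2→0: 0={lead,b=6,log=x}
step 10 deliver 1→0: —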